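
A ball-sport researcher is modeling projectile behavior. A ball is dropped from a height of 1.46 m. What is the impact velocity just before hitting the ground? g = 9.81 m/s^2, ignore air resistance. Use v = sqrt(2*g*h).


v = sqrt(2 * g * h)
v = sqrt(2 * 9.81 * 1.46)
v = sqrt(28.6452) = 5.3521 m/s

5.3521 m/s


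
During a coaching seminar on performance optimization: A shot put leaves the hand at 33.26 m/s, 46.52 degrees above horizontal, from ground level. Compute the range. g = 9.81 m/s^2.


R = v^2 * sin(2*theta) / g
Convert angle to radians: theta = 46.52 deg = 0.8119 rad
sin(2*theta) = sin(1.6239) = 0.9986
R = 33.26^2 * 0.9986 / 9.81
R = 1106.2276 * 0.9986 / 9.81 = 112.6066 m

112.6066 m


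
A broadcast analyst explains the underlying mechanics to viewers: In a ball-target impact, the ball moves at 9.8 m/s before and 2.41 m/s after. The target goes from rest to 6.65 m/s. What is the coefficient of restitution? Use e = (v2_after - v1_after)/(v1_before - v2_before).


e = (v2_after - v1_after) / (v1_before - v2_before)
Numerator = 6.65 - 2.41 = 4.24
Denominator = 9.8 - 0 = 9.8
e = 4.24 / 9.8 = 0.4327

0.4327


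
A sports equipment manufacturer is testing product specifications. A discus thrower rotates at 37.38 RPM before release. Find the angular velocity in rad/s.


omega = RPM * 2 * pi / 60
omega = 37.38 * 2 * 3.14159 / 60
omega = 234.8655 / 60 = 3.9144 rad/s

3.9144 rad/s


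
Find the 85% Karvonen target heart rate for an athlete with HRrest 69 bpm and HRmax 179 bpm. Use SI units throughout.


Target = HRrest + pct*(HRmax - HRrest)
Heart rate reserve = HRmax - HRrest = 179 - 69 = 110 bpm
Fraction = 85% = 0.85
Target = 69 + 0.85 * 110
Target = 69 + 93.5 = 162.5 bpm

162.5 bpm


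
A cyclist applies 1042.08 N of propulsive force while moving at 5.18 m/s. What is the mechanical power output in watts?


P = F * v
P = 1042.08 * 5.18
P = 5397.9744 W

5397.9744 W


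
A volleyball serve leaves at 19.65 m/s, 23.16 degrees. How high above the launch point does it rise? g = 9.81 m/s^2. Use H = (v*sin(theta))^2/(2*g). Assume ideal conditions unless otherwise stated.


H = (v*sin(theta))^2 / (2*g)
vy = v*sin(theta) = 19.65 * sin(23.16 deg) = 7.7283 m/s
H = vy^2 / (2*g) = 59.7274 / (2*9.81)
H = 59.7274 / 19.62 = 3.0442 m

3.0442 m


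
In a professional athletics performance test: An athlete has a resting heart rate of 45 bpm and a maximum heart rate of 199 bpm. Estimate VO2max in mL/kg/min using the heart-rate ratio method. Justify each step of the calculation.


VO2max = 15.3 * HRmax / HRrest
VO2max = 15.3 * 199 / 45
VO2max = 3044.7 / 45 = 67.66 mL/kg/min

67.66 mL/kg/min


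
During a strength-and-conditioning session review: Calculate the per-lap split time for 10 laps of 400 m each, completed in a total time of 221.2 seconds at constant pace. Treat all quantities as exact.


Split time = total_time / n_laps = 221.2 / 10
Split time = 22.12 s per lap

22.12 s


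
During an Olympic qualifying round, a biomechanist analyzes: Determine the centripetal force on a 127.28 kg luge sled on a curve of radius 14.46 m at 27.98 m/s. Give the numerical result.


Fc = m * v^2 / r
v^2 = 27.98^2 = 782.8804
Fc = 127.28 * 782.8804 / 14.46
Fc = 99645.0173 / 14.46 = 6891.08 N

6891.08 N


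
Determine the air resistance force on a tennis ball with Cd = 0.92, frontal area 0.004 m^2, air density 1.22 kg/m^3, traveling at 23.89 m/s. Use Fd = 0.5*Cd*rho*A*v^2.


Fd = 0.5 * Cd * rho * A * v^2
Fd = 0.5 * 0.92 * 1.22 * 0.004 * 23.89^2
v^2 = 570.7321
Fd = 0.5 * 0.92 * 1.22 * 0.004 * 570.7321 = 1.2812 N

1.2812 N


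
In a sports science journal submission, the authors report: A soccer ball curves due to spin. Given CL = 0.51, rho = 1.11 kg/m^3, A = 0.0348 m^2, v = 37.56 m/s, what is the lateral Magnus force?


FM = 0.5 * CL * rho * A * v^2
FM = 0.5 * 0.51 * 1.11 * 0.0348 * 37.56^2
v^2 = 1410.7536
FM = 0.5 * 0.51 * 1.11 * 0.0348 * 1410.7536 = 13.8961 N

13.8961 N


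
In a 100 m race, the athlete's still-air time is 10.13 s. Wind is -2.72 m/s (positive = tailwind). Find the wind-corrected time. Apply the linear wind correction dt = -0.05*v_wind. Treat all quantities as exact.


dt = -0.05 * v_wind = -0.05 * -2.72 = 0.136 s
t_corrected = t_still + dt = 10.13 + (0.136)
t_corrected = 10.266 s

10.266 s


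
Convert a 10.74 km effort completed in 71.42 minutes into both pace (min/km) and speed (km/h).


Pace = time / distance = 71.42 min / 10.74 km = 6.6499 min/km
Speed = distance / time_in_hours = 10.74 / 1.1903 hr
Speed = 9.0227 km/h

6.6499 min/km, 9.0227 km/h


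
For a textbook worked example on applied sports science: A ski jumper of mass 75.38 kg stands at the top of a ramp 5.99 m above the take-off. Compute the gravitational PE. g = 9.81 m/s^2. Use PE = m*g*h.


PE = m * g * h
PE = 75.38 * 9.81 * 5.99
PE = 739.4778 * 5.99 = 4429.472 J

4429.472 J


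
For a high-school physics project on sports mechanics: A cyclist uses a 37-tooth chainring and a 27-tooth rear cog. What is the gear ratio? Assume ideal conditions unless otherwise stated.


GR = front_teeth / rear_teeth
GR = 37 / 27
GR = 1.3704

1.3704


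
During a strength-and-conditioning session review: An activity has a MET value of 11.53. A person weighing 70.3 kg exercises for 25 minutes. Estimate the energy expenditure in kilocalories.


kcal = MET * mass * time_hr
Convert time: 25 min = 0.4167 hr
kcal = 11.53 * 70.3 * 0.4167
kcal = 337.7329 kcal

337.7329 kcal


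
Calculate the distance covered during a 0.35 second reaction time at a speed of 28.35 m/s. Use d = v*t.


d = v * t
d = 28.35 * 0.35
d = 9.9225 m

9.9225 m


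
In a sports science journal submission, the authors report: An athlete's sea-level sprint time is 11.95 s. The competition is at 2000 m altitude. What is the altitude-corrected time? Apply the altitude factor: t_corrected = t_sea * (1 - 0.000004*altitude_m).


Correction factor = 1 - 0.000004 * 2000 = 0.992
t_corrected = t_sea * factor = 11.95 * 0.992
t_corrected = 11.8544 s

11.8544 s


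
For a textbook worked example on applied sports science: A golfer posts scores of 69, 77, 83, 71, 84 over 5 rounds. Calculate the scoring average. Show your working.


Average = sum / n
Sum = 384
Average = 384 / 5 = 76.8

76.8


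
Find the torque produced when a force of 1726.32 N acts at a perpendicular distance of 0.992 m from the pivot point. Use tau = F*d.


tau = F * d
tau = 1726.32 * 0.992
tau = 1712.5094 N*m

1712.5094 N*m


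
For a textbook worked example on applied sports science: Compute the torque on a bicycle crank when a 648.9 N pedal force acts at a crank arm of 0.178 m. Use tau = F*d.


tau = F * d
tau = 648.9 * 0.178
tau = 115.5042 N*m

115.5042 N*m


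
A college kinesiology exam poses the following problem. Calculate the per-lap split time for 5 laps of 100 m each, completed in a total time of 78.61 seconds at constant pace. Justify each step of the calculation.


Split time = total_time / n_laps = 78.61 / 5
Split time = 15.722 s per lap

15.722 s


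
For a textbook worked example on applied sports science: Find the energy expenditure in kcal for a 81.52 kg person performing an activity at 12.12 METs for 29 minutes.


kcal = MET * mass * time_hr
Convert time: 29 min = 0.4833 hr
kcal = 12.12 * 81.52 * 0.4833
kcal = 477.5442 kcal

477.5442 kcal


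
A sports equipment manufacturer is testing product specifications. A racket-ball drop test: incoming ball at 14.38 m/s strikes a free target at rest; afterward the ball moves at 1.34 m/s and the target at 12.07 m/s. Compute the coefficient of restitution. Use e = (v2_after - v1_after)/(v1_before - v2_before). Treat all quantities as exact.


e = (v2_after - v1_after) / (v1_before - v2_before)
Numerator = 12.07 - 1.34 = 10.73
Denominator = 14.38 - 0 = 14.38
e = 10.73 / 14.38 = 0.7462

0.7462


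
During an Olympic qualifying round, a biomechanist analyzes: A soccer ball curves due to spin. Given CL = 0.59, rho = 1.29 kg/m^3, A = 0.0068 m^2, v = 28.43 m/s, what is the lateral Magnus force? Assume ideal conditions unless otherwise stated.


FM = 0.5 * CL * rho * A * v^2
FM = 0.5 * 0.59 * 1.29 * 0.0068 * 28.43^2
v^2 = 808.2649
FM = 0.5 * 0.59 * 1.29 * 0.0068 * 808.2649 = 2.0916 N

2.0916 N


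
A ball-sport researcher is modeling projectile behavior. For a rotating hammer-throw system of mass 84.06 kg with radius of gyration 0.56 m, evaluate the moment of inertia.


I = m * k^2
I = 84.06 * 0.56^2
I = 84.06 * 0.3136 = 26.3612 kg*m^2

26.3612 kg*m^2


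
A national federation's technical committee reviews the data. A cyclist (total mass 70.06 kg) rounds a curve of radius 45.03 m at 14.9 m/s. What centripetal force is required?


Fc = m * v^2 / r
v^2 = 14.9^2 = 222.01
Fc = 70.06 * 222.01 / 45.03
Fc = 15554.0206 / 45.03 = 345.4146 N

345.4146 N


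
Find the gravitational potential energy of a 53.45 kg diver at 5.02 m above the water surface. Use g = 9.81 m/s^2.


PE = m * g * h
PE = 53.45 * 9.81 * 5.02
PE = 524.3445 * 5.02 = 2632.2094 J

2632.2094 J


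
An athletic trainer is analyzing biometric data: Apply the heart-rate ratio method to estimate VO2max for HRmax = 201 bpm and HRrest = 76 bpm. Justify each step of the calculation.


VO2max = 15.3 * HRmax / HRrest
VO2max = 15.3 * 201 / 76
VO2max = 3075.3 / 76 = 40.4645 mL/kg/min

40.4645 mL/kg/min


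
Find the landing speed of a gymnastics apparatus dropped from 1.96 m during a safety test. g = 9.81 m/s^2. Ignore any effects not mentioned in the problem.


v = sqrt(2 * g * h)
v = sqrt(2 * 9.81 * 1.96)
v = sqrt(38.4552) = 6.2012 m/s

6.2012 m/s


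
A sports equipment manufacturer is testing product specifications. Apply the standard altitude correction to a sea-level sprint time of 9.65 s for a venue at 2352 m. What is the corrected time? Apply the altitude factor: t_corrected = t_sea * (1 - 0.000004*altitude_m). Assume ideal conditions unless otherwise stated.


Correction factor = 1 - 0.000004 * 2352 = 0.990592
t_corrected = t_sea * factor = 9.65 * 0.990592
t_corrected = 9.5592 s

9.5592 s


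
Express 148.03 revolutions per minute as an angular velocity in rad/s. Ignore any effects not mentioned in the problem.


omega = RPM * 2 * pi / 60
omega = 148.03 * 2 * 3.14159 / 60
omega = 930.0999 / 60 = 15.5017 rad/s

15.5017 rad/s


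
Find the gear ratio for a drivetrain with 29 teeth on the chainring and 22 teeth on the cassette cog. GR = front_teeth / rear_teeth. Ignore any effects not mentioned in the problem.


GR = front_teeth / rear_teeth
GR = 29 / 22
GR = 1.3182

1.3182


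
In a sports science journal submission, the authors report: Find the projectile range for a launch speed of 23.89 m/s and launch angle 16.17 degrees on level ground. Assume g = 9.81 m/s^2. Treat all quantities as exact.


R = v^2 * sin(2*theta) / g
Convert angle to radians: theta = 16.17 deg = 0.2822 rad
sin(2*theta) = sin(0.5644) = 0.5349
R = 23.89^2 * 0.5349 / 9.81
R = 570.7321 * 0.5349 / 9.81 = 31.1222 m

31.1222 m


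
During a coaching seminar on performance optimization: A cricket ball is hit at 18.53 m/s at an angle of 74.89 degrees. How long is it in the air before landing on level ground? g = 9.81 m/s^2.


T = 2*v*sin(theta)/g
sin(theta) = sin(74.89 deg) = 0.9654
T = 2*18.53*0.9654 / 9.81
T = 35.7787 / 9.81 = 3.6472 s

3.6472 s


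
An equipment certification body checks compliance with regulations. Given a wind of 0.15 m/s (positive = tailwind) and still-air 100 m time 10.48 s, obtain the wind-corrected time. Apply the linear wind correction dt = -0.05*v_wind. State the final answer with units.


dt = -0.05 * v_wind = -0.05 * 0.15 = -0.0075 s
t_corrected = t_still + dt = 10.48 + (-0.0075)
t_corrected = 10.4725 s

10.4725 s


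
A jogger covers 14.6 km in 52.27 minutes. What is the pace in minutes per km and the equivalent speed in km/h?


Pace = time / distance = 52.27 min / 14.6 km = 3.5801 min/km
Speed = distance / time_in_hours = 14.6 / 0.8712 hr
Speed = 16.7591 km/h

3.5801 min/km, 16.7591 km/h


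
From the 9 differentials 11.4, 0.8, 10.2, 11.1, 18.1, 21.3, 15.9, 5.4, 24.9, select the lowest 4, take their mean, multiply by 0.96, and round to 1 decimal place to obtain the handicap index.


All differentials: 11.4, 0.8, 10.2, 11.1, 18.1, 21.3, 15.9, 5.4, 24.9
Sorted: 0.8, 5.4, 10.2, 11.1, 11.4, 15.9, 18.1, 21.3, 24.9
Best 4: 0.8, 5.4, 10.2, 11.1
Average of best = 27.5 / 4 = 6.875
Raw index = 6.875 * 0.96 = 6.6
Handicap index = round(6.6, 1) = 6.6

6.6


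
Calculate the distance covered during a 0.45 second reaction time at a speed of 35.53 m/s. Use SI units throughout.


d = v * t
d = 35.53 * 0.45
d = 15.9885 m

15.9885 m


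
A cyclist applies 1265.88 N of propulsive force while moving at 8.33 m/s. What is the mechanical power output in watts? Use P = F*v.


P = F * v
P = 1265.88 * 8.33
P = 10544.7804 W

10544.7804 W


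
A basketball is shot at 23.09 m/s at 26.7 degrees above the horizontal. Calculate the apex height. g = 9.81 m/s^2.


H = (v*sin(theta))^2 / (2*g)
vy = v*sin(theta) = 23.09 * sin(26.7 deg) = 10.3748 m/s
H = vy^2 / (2*g) = 107.636 / (2*9.81)
H = 107.636 / 19.62 = 5.486 m

5.486 m


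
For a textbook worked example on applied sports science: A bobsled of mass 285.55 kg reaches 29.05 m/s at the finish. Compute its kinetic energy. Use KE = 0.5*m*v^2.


KE = 0.5 * m * v^2
KE = 0.5 * 285.55 * 29.05^2
KE = 0.5 * 285.55 * 843.9025 = 120488.1794 J

120488.1794 J


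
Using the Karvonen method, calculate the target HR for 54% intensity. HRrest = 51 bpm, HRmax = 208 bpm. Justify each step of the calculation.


Target = HRrest + pct*(HRmax - HRrest)
Heart rate reserve = HRmax - HRrest = 208 - 51 = 157 bpm
Fraction = 54% = 0.54
Target = 51 + 0.54 * 157
Target = 51 + 84.78 = 135.78 bpm

135.78 bpm


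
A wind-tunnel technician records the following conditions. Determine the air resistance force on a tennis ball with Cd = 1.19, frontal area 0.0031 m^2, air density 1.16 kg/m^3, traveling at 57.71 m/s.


Fd = 0.5 * Cd * rho * A * v^2
Fd = 0.5 * 1.19 * 1.16 * 0.0031 * 57.71^2
v^2 = 3330.4441
Fd = 0.5 * 1.19 * 1.16 * 0.0031 * 3330.4441 = 7.1259 N

7.1259 N


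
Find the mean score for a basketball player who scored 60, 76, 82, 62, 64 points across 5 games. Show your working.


Average = sum / n
Sum = 344
Average = 344 / 5 = 68.8

68.8


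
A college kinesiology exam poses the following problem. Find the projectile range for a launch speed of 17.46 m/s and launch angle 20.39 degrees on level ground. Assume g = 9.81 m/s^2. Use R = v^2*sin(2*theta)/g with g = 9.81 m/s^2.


R = v^2 * sin(2*theta) / g
Convert angle to radians: theta = 20.39 deg = 0.3559 rad
sin(2*theta) = sin(0.7117) = 0.6532
R = 17.46^2 * 0.6532 / 9.81
R = 304.8516 * 0.6532 / 9.81 = 20.2972 m

20.2972 m


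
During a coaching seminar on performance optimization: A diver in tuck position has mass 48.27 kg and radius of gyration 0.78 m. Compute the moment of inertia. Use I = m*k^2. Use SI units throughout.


I = m * k^2
I = 48.27 * 0.78^2
I = 48.27 * 0.6084 = 29.3675 kg*m^2

29.3675 kg*m^2


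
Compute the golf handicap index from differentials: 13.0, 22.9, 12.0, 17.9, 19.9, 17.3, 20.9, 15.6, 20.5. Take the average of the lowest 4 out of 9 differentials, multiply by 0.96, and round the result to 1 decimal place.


All differentials: 13.0, 22.9, 12.0, 17.9, 19.9, 17.3, 20.9, 15.6, 20.5
Sorted: 12.0, 13.0, 15.6, 17.3, 17.9, 19.9, 20.5, 20.9, 22.9
Best 4: 12.0, 13.0, 15.6, 17.3
Average of best = 57.9 / 4 = 14.475
Raw index = 14.475 * 0.96 = 13.896
Handicap index = round(13.896, 1) = 13.9

13.9


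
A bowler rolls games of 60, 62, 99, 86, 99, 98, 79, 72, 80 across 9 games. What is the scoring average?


Average = sum / n
Sum = 735
Average = 735 / 9 = 81.6667

81.6667


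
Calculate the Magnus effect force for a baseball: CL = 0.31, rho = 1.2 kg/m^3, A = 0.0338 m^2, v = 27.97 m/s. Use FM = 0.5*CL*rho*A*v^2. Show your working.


FM = 0.5 * CL * rho * A * v^2
FM = 0.5 * 0.31 * 1.2 * 0.0338 * 27.97^2
v^2 = 782.3209
FM = 0.5 * 0.31 * 1.2 * 0.0338 * 782.3209 = 4.9183 N

4.9183 N


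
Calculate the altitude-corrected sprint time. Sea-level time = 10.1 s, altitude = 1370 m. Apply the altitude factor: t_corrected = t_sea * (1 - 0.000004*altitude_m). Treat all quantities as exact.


Correction factor = 1 - 0.000004 * 1370 = 0.99452
t_corrected = t_sea * factor = 10.1 * 0.99452
t_corrected = 10.0447 s

10.0447 s


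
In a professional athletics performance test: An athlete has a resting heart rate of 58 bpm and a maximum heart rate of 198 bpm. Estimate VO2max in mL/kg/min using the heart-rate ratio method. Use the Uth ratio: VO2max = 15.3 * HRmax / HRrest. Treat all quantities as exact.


VO2max = 15.3 * HRmax / HRrest
VO2max = 15.3 * 198 / 58
VO2max = 3029.4 / 58 = 52.231 mL/kg/min

52.231 mL/kg/min


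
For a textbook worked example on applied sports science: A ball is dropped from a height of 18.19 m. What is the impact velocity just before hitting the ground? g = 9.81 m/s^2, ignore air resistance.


v = sqrt(2 * g * h)
v = sqrt(2 * 9.81 * 18.19)
v = sqrt(356.8878) = 18.8915 m/s

18.8915 m/s


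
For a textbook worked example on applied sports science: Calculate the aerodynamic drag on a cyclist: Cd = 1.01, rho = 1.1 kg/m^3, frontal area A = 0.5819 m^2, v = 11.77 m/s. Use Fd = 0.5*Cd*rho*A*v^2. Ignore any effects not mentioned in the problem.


Fd = 0.5 * Cd * rho * A * v^2
Fd = 0.5 * 1.01 * 1.1 * 0.5819 * 11.77^2
v^2 = 138.5329
Fd = 0.5 * 1.01 * 1.1 * 0.5819 * 138.5329 = 44.7801 N

44.7801 N


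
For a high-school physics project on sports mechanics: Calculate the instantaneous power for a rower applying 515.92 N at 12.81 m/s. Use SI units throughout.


P = F * v
P = 515.92 * 12.81
P = 6608.9352 W

6608.9352 W


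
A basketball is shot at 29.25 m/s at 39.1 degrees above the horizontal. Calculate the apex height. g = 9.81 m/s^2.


H = (v*sin(theta))^2 / (2*g)
vy = v*sin(theta) = 29.25 * sin(39.1 deg) = 18.4473 m/s
H = vy^2 / (2*g) = 340.3017 / (2*9.81)
H = 340.3017 / 19.62 = 17.3446 m

17.3446 m


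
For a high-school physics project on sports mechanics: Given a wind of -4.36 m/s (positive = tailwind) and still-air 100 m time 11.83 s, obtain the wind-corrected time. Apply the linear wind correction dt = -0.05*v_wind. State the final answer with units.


dt = -0.05 * v_wind = -0.05 * -4.36 = 0.218 s
t_corrected = t_still + dt = 11.83 + (0.218)
t_corrected = 12.048 s

12.048 s


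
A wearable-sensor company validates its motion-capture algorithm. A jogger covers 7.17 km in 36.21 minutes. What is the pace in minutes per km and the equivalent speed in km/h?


Pace = time / distance = 36.21 min / 7.17 km = 5.0502 min/km
Speed = distance / time_in_hours = 7.17 / 0.6035 hr
Speed = 11.8807 km/h

5.0502 min/km, 11.8807 km/h


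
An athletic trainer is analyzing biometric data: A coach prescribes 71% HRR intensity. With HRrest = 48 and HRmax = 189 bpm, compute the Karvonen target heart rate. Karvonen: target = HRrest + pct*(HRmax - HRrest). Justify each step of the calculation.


Target = HRrest + pct*(HRmax - HRrest)
Heart rate reserve = HRmax - HRrest = 189 - 48 = 141 bpm
Fraction = 71% = 0.71
Target = 48 + 0.71 * 141
Target = 48 + 100.11 = 148.11 bpm

148.11 bpm


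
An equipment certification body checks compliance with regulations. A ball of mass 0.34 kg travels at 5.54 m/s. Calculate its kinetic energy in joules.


KE = 0.5 * m * v^2
KE = 0.5 * 0.34 * 5.54^2
KE = 0.5 * 0.34 * 30.6916 = 5.2176 J

5.2176 J


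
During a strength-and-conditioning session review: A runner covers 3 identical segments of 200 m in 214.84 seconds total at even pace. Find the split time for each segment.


Split time = total_time / n_laps = 214.84 / 3
Split time = 71.6133 s per lap

71.6133 s


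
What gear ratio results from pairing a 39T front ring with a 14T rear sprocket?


GR = front_teeth / rear_teeth
GR = 39 / 14
GR = 2.7857

2.7857


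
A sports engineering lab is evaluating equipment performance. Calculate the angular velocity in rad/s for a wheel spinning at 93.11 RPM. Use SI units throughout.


omega = RPM * 2 * pi / 60
omega = 93.11 * 2 * 3.14159 / 60
omega = 585.0274 / 60 = 9.7505 rad/s

9.7505 rad/s


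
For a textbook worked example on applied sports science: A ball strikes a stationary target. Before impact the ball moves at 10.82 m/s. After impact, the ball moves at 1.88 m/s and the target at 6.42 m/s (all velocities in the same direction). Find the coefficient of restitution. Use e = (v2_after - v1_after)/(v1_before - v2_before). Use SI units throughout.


e = (v2_after - v1_after) / (v1_before - v2_before)
Numerator = 6.42 - 1.88 = 4.54
Denominator = 10.82 - 0 = 10.82
e = 4.54 / 10.82 = 0.4196

0.4196


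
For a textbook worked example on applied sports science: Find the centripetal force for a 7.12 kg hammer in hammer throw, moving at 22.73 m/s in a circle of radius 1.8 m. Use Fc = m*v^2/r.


Fc = m * v^2 / r
v^2 = 22.73^2 = 516.6529
Fc = 7.12 * 516.6529 / 1.8
Fc = 3678.5686 / 1.8 = 2043.6492 N

2043.6492 N


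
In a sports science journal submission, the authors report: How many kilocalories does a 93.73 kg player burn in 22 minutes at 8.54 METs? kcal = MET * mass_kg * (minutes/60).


kcal = MET * mass * time_hr
Convert time: 22 min = 0.3667 hr
kcal = 8.54 * 93.73 * 0.3667
kcal = 293.4999 kcal

293.4999 kcal


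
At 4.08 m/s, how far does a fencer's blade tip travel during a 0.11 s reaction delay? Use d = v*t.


d = v * t
d = 4.08 * 0.11
d = 0.4488 m

0.4488 m


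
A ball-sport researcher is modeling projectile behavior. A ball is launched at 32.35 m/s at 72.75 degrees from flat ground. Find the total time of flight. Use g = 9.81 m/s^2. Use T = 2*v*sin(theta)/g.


T = 2*v*sin(theta)/g
sin(theta) = sin(72.75 deg) = 0.955
T = 2*32.35*0.955 / 9.81
T = 61.7898 / 9.81 = 6.2987 s

6.2987 s


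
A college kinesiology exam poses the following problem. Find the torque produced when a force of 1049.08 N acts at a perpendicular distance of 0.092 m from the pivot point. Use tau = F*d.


tau = F * d
tau = 1049.08 * 0.092
tau = 96.5154 N*m

96.5154 N*m


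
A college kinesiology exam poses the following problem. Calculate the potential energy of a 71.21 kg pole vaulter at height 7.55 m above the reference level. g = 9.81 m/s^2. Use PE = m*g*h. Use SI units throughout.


PE = m * g * h
PE = 71.21 * 9.81 * 7.55
PE = 698.5701 * 7.55 = 5274.2043 J

5274.2043 J


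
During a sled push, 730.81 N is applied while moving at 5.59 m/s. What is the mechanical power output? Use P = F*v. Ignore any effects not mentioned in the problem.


P = F * v
P = 730.81 * 5.59
P = 4085.2279 W

4085.2279 W


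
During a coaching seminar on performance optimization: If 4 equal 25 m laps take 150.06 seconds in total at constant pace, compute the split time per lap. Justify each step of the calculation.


Split time = total_time / n_laps = 150.06 / 4
Split time = 37.515 s per lap

37.515 s


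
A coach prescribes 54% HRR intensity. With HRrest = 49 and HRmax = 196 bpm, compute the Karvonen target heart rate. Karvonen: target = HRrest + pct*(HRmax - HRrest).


Target = HRrest + pct*(HRmax - HRrest)
Heart rate reserve = HRmax - HRrest = 196 - 49 = 147 bpm
Fraction = 54% = 0.54
Target = 49 + 0.54 * 147
Target = 49 + 79.38 = 128.38 bpm

128.38 bpm


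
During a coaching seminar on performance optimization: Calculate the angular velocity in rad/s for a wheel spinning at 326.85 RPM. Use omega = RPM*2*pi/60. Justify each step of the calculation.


omega = RPM * 2 * pi / 60
omega = 326.85 * 2 * 3.14159 / 60
omega = 2053.6591 / 60 = 34.2277 rad/s

34.2277 rad/s


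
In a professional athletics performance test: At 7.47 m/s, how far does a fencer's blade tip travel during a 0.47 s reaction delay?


d = v * t
d = 7.47 * 0.47
d = 3.5109 m

3.5109 m


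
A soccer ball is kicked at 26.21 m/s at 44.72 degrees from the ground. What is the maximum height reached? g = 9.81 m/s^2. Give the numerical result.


H = (v*sin(theta))^2 / (2*g)
vy = v*sin(theta) = 26.21 * sin(44.72 deg) = 18.4425 m/s
H = vy^2 / (2*g) = 340.125 / (2*9.81)
H = 340.125 / 19.62 = 17.3356 m

17.3356 m


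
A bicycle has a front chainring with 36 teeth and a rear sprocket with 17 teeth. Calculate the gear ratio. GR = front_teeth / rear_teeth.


GR = front_teeth / rear_teeth
GR = 36 / 17
GR = 2.1176

2.1176


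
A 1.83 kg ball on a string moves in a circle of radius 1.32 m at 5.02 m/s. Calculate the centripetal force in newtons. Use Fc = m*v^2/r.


Fc = m * v^2 / r
v^2 = 5.02^2 = 25.2004
Fc = 1.83 * 25.2004 / 1.32
Fc = 46.1167 / 1.32 = 34.9369 N

34.9369 N


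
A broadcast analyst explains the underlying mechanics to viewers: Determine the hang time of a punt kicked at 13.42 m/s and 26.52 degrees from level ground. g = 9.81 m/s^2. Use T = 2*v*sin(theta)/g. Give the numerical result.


T = 2*v*sin(theta)/g
sin(theta) = sin(26.52 deg) = 0.4465
T = 2*13.42*0.4465 / 9.81
T = 11.9843 / 9.81 = 1.2216 s

1.2216 s


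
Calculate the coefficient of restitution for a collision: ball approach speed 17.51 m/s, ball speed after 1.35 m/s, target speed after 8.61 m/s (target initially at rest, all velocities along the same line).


e = (v2_after - v1_after) / (v1_before - v2_before)
Numerator = 8.61 - 1.35 = 7.26
Denominator = 17.51 - 0 = 17.51
e = 7.26 / 17.51 = 0.4146

0.4146


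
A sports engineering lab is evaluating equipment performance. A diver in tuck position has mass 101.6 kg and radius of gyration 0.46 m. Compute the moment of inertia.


I = m * k^2
I = 101.6 * 0.46^2
I = 101.6 * 0.2116 = 21.4986 kg*m^2

21.4986 kg*m^2


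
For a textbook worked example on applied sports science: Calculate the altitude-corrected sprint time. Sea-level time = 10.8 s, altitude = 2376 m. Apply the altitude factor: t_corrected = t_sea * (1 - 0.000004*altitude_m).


Correction factor = 1 - 0.000004 * 2376 = 0.990496
t_corrected = t_sea * factor = 10.8 * 0.990496
t_corrected = 10.6974 s

10.6974 s


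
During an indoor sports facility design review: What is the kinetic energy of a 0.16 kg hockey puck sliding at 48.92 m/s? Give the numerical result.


KE = 0.5 * m * v^2
KE = 0.5 * 0.16 * 48.92^2
KE = 0.5 * 0.16 * 2393.1664 = 191.4533 J

191.4533 J


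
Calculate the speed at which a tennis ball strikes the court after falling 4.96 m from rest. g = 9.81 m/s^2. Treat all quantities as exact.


v = sqrt(2 * g * h)
v = sqrt(2 * 9.81 * 4.96)
v = sqrt(97.3152) = 9.8648 m/s

9.8648 m/s


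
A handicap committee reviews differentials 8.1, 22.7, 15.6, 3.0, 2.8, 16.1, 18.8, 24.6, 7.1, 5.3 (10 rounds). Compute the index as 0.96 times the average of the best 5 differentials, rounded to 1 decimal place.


All differentials: 8.1, 22.7, 15.6, 3.0, 2.8, 16.1, 18.8, 24.6, 7.1, 5.3
Sorted: 2.8, 3.0, 5.3, 7.1, 8.1, 15.6, 16.1, 18.8, 22.7, 24.6
Best 5: 2.8, 3.0, 5.3, 7.1, 8.1
Average of best = 26.3 / 5 = 5.26
Raw index = 5.26 * 0.96 = 5.0496
Handicap index = round(5.0496, 1) = 5.0

5.0


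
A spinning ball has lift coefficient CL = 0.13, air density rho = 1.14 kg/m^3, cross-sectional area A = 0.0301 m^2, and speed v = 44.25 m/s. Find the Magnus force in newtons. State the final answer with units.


FM = 0.5 * CL * rho * A * v^2
FM = 0.5 * 0.13 * 1.14 * 0.0301 * 44.25^2
v^2 = 1958.0625
FM = 0.5 * 0.13 * 1.14 * 0.0301 * 1958.0625 = 4.3673 N

4.3673 N


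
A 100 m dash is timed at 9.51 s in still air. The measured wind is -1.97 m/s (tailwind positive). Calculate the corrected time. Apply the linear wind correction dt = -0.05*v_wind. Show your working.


dt = -0.05 * v_wind = -0.05 * -1.97 = 0.0985 s
t_corrected = t_still + dt = 9.51 + (0.0985)
t_corrected = 9.6085 s

9.6085 s


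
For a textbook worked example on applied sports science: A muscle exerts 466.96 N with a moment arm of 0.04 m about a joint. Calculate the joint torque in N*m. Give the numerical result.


tau = F * d
tau = 466.96 * 0.04
tau = 18.6784 N*m

18.6784 N*m


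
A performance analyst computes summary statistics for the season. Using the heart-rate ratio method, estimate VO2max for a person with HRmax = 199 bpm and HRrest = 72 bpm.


VO2max = 15.3 * HRmax / HRrest
VO2max = 15.3 * 199 / 72
VO2max = 3044.7 / 72 = 42.2875 mL/kg/min

42.2875 mL/kg/min


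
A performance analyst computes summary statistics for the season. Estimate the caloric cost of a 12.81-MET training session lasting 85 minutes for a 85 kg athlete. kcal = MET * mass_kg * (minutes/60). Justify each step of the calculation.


kcal = MET * mass * time_hr
Convert time: 85 min = 1.4167 hr
kcal = 12.81 * 85 * 1.4167
kcal = 1542.5375 kcal

1542.5375 kcal


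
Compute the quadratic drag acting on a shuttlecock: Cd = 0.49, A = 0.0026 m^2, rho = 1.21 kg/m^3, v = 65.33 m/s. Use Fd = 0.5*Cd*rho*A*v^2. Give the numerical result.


Fd = 0.5 * Cd * rho * A * v^2
Fd = 0.5 * 0.49 * 1.21 * 0.0026 * 65.33^2
v^2 = 4268.0089
Fd = 0.5 * 0.49 * 1.21 * 0.0026 * 4268.0089 = 3.2897 N

3.2897 N


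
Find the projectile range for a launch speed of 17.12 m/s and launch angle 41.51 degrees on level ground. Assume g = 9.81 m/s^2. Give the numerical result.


R = v^2 * sin(2*theta) / g
Convert angle to radians: theta = 41.51 deg = 0.7245 rad
sin(2*theta) = sin(1.449) = 0.9926
R = 17.12^2 * 0.9926 / 9.81
R = 293.0944 * 0.9926 / 9.81 = 29.6557 m

29.6557 m


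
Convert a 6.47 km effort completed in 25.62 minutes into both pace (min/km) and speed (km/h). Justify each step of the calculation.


Pace = time / distance = 25.62 min / 6.47 km = 3.9598 min/km
Speed = distance / time_in_hours = 6.47 / 0.427 hr
Speed = 15.1522 km/h

3.9598 min/km, 15.1522 km/h


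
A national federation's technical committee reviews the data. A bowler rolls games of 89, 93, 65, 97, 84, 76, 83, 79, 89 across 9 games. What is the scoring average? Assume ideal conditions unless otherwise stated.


Average = sum / n
Sum = 755
Average = 755 / 9 = 83.8889

83.8889


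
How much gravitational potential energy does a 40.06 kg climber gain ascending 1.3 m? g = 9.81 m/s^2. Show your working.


PE = m * g * h
PE = 40.06 * 9.81 * 1.3
PE = 392.9886 * 1.3 = 510.8852 J

510.8852 J


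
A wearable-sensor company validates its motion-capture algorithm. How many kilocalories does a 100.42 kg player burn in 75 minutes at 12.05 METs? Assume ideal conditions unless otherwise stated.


kcal = MET * mass * time_hr
Convert time: 75 min = 1.25 hr
kcal = 12.05 * 100.42 * 1.25
kcal = 1512.5763 kcal

1512.5763 kcal


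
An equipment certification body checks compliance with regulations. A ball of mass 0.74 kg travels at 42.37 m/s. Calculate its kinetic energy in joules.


KE = 0.5 * m * v^2
KE = 0.5 * 0.74 * 42.37^2
KE = 0.5 * 0.74 * 1795.2169 = 664.2303 J

664.2303 J


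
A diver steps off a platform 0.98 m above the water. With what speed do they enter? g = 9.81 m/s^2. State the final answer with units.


v = sqrt(2 * g * h)
v = sqrt(2 * 9.81 * 0.98)
v = sqrt(19.2276) = 4.3849 m/s

4.3849 m/s


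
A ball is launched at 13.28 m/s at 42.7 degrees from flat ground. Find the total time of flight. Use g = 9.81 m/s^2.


T = 2*v*sin(theta)/g
sin(theta) = sin(42.7 deg) = 0.6782
T = 2*13.28*0.6782 / 9.81
T = 18.0119 / 9.81 = 1.8361 s

1.8361 s


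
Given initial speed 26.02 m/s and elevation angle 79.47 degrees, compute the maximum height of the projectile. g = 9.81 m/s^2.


H = (v*sin(theta))^2 / (2*g)
vy = v*sin(theta) = 26.02 * sin(79.47 deg) = 25.5818 m/s
H = vy^2 / (2*g) = 654.4288 / (2*9.81)
H = 654.4288 / 19.62 = 33.3552 m

33.3552 m


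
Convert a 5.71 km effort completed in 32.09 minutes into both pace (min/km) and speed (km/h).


Pace = time / distance = 32.09 min / 5.71 km = 5.62 min/km
Speed = distance / time_in_hours = 5.71 / 0.5348 hr
Speed = 10.6762 km/h

5.62 min/km, 10.6762 km/h


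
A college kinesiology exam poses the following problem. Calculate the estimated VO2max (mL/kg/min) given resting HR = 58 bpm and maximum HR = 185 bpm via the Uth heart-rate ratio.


VO2max = 15.3 * HRmax / HRrest
VO2max = 15.3 * 185 / 58
VO2max = 2830.5 / 58 = 48.8017 mL/kg/min

48.8017 mL/kg/min


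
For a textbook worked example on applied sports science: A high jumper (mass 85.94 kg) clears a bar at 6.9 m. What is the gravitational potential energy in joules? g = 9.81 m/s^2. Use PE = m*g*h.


PE = m * g * h
PE = 85.94 * 9.81 * 6.9
PE = 843.0714 * 6.9 = 5817.1927 J

5817.1927 J


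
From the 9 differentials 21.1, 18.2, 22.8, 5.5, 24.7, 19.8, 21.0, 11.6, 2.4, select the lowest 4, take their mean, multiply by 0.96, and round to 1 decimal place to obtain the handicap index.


All differentials: 21.1, 18.2, 22.8, 5.5, 24.7, 19.8, 21.0, 11.6, 2.4
Sorted: 2.4, 5.5, 11.6, 18.2, 19.8, 21.0, 21.1, 22.8, 24.7
Best 4: 2.4, 5.5, 11.6, 18.2
Average of best = 37.7 / 4 = 9.425
Raw index = 9.425 * 0.96 = 9.048
Handicap index = round(9.048, 1) = 9.0

9.0


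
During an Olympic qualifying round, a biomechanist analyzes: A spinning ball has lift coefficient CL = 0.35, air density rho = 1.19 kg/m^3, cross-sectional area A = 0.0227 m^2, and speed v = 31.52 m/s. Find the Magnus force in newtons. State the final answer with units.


FM = 0.5 * CL * rho * A * v^2
FM = 0.5 * 0.35 * 1.19 * 0.0227 * 31.52^2
v^2 = 993.5104
FM = 0.5 * 0.35 * 1.19 * 0.0227 * 993.5104 = 4.6966 N

4.6966 N


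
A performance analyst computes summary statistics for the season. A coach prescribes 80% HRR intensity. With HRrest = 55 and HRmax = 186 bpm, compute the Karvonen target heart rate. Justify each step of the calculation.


Target = HRrest + pct*(HRmax - HRrest)
Heart rate reserve = HRmax - HRrest = 186 - 55 = 131 bpm
Fraction = 80% = 0.8
Target = 55 + 0.8 * 131
Target = 55 + 104.8 = 159.8 bpm

159.8 bpm


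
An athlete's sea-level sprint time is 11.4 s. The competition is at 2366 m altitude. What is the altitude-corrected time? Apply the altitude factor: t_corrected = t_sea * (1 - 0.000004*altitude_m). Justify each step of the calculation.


Correction factor = 1 - 0.000004 * 2366 = 0.990536
t_corrected = t_sea * factor = 11.4 * 0.990536
t_corrected = 11.2921 s

11.2921 s


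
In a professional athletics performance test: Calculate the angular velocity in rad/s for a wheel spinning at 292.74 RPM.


omega = RPM * 2 * pi / 60
omega = 292.74 * 2 * 3.14159 / 60
omega = 1839.3397 / 60 = 30.6557 rad/s

30.6557 rad/s


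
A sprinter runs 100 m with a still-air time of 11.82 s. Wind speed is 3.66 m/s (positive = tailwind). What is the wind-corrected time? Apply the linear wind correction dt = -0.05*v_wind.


dt = -0.05 * v_wind = -0.05 * 3.66 = -0.183 s
t_corrected = t_still + dt = 11.82 + (-0.183)
t_corrected = 11.637 s

11.637 s


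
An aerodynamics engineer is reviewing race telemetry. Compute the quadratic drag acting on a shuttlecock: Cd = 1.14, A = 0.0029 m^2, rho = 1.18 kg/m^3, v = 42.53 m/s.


Fd = 0.5 * Cd * rho * A * v^2
Fd = 0.5 * 1.14 * 1.18 * 0.0029 * 42.53^2
v^2 = 1808.8009
Fd = 0.5 * 1.14 * 1.18 * 0.0029 * 1808.8009 = 3.5281 N

3.5281 N


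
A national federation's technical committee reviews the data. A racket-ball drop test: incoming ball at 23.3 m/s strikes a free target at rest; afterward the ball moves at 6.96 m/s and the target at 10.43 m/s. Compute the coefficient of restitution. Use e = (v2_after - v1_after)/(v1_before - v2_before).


e = (v2_after - v1_after) / (v1_before - v2_before)
Numerator = 10.43 - 6.96 = 3.47
Denominator = 23.3 - 0 = 23.3
e = 3.47 / 23.3 = 0.1489

0.1489


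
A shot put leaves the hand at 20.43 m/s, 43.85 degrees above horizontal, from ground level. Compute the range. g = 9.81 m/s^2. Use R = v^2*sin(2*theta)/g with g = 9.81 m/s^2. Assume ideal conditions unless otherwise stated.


R = v^2 * sin(2*theta) / g
Convert angle to radians: theta = 43.85 deg = 0.7653 rad
sin(2*theta) = sin(1.5307) = 0.9992
R = 20.43^2 * 0.9992 / 9.81
R = 417.3849 * 0.9992 / 9.81 = 42.5126 m

42.5126 m


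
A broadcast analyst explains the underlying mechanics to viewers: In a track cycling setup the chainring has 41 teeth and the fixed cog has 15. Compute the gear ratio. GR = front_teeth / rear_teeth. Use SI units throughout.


GR = front_teeth / rear_teeth
GR = 41 / 15
GR = 2.7333

2.7333


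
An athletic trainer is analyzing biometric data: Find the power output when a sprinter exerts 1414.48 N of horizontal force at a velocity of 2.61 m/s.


P = F * v
P = 1414.48 * 2.61
P = 3691.7928 W

3691.7928 W


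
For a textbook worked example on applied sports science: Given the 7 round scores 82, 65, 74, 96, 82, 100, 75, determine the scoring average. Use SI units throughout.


Average = sum / n
Sum = 574
Average = 574 / 7 = 82

82


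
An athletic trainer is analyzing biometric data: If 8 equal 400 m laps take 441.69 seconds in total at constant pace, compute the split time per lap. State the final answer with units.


Split time = total_time / n_laps = 441.69 / 8
Split time = 55.2112 s per lap

55.2112 s


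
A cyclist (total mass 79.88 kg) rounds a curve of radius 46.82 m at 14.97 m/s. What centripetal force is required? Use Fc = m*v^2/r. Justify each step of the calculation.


Fc = m * v^2 / r
v^2 = 14.97^2 = 224.1009
Fc = 79.88 * 224.1009 / 46.82
Fc = 17901.1799 / 46.82 = 382.3405 N

382.3405 N


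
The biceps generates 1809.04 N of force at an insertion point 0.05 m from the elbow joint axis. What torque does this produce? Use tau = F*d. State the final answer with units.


tau = F * d
tau = 1809.04 * 0.05
tau = 90.452 N*m

90.452 N*m


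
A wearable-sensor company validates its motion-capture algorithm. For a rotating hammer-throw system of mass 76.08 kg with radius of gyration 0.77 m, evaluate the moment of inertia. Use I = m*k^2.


I = m * k^2
I = 76.08 * 0.77^2
I = 76.08 * 0.5929 = 45.1078 kg*m^2

45.1078 kg*m^2


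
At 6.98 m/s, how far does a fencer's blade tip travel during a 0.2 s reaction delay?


d = v * t
d = 6.98 * 0.2
d = 1.396 m

1.396 m


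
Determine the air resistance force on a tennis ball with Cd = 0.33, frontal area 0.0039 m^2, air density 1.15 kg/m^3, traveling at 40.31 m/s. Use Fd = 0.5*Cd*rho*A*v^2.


Fd = 0.5 * Cd * rho * A * v^2
Fd = 0.5 * 0.33 * 1.15 * 0.0039 * 40.31^2
v^2 = 1624.8961
Fd = 0.5 * 0.33 * 1.15 * 0.0039 * 1624.8961 = 1.2025 N

1.2025 N


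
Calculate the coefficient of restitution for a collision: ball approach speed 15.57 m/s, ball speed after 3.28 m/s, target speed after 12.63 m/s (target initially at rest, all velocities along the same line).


e = (v2_after - v1_after) / (v1_before - v2_before)
Numerator = 12.63 - 3.28 = 9.35
Denominator = 15.57 - 0 = 15.57
e = 9.35 / 15.57 = 0.6005

0.6005


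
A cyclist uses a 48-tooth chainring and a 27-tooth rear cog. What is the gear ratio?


GR = front_teeth / rear_teeth
GR = 48 / 27
GR = 1.7778

1.7778


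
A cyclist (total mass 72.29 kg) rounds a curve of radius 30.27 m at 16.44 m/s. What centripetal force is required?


Fc = m * v^2 / r
v^2 = 16.44^2 = 270.2736
Fc = 72.29 * 270.2736 / 30.27
Fc = 19538.0785 / 30.27 = 645.4601 N

645.4601 N


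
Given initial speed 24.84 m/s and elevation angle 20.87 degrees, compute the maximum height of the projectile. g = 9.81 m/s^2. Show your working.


H = (v*sin(theta))^2 / (2*g)
vy = v*sin(theta) = 24.84 * sin(20.87 deg) = 8.8492 m/s
H = vy^2 / (2*g) = 78.3087 / (2*9.81)
H = 78.3087 / 19.62 = 3.9913 m

3.9913 m


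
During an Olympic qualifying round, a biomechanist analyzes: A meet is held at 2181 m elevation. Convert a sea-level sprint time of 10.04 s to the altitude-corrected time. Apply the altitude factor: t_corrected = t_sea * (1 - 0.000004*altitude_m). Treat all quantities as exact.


Correction factor = 1 - 0.000004 * 2181 = 0.991276
t_corrected = t_sea * factor = 10.04 * 0.991276
t_corrected = 9.9524 s

9.9524 s


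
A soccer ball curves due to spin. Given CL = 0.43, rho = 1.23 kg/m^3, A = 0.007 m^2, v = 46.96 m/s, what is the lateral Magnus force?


FM = 0.5 * CL * rho * A * v^2
FM = 0.5 * 0.43 * 1.23 * 0.007 * 46.96^2
v^2 = 2205.2416
FM = 0.5 * 0.43 * 1.23 * 0.007 * 2205.2416 = 4.0822 N

4.0822 N
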